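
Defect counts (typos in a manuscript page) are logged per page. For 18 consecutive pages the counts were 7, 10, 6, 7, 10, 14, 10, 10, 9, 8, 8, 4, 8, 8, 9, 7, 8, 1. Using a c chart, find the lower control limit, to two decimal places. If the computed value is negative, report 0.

c̄ = (7 + 10 + 6 + 7 + 10 + 14 + 10 + 10 + 9 + 8 + 8 + 4 + 8 + 8 + 9 + 7 + 8 + 1) / 18 = 144 / 18 = 8.0000
LCL = c̄ − 3√c̄ = 8.0000 − 3 × 2.8284 = -0.4853 → 0 (cannot be negative)

0.00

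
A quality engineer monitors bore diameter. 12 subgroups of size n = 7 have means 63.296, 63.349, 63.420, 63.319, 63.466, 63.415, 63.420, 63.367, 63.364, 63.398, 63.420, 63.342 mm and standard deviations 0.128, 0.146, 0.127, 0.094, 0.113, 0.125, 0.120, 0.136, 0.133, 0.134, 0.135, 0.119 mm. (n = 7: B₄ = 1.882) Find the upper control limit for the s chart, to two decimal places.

0.24

s̄ = (0.128 + 0.146 + 0.127 + 0.094 + 0.113 + 0.125 + 0.120 + 0.136 + 0.133 + 0.134 + 0.135 + 0.119) / 12 = 0.1258
UCL_s = B₄·s̄ = 1.882 × 0.1258 = 0.2368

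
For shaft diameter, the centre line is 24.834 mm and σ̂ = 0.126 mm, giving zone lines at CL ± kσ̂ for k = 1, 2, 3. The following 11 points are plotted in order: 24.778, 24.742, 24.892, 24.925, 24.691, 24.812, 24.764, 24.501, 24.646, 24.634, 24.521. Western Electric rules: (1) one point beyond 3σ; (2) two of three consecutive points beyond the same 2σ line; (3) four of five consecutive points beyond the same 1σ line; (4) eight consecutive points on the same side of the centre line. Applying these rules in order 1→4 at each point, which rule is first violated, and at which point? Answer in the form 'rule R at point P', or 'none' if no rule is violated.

Zone of each point (C = within 1σ̂, B = 1σ̂–2σ̂, A = 2σ̂–3σ̂, * = beyond 3σ̂; sign = side of CL): 1:-C, 2:-C, 3:+C, 4:+C, 5:-B, 6:-C, 7:-C, 8:-A, 9:-B, 10:-B, 11:-A
Rule 3 (four of five consecutive points beyond the same 1σ limit) is satisfied at point 11.

rule 3 at point 11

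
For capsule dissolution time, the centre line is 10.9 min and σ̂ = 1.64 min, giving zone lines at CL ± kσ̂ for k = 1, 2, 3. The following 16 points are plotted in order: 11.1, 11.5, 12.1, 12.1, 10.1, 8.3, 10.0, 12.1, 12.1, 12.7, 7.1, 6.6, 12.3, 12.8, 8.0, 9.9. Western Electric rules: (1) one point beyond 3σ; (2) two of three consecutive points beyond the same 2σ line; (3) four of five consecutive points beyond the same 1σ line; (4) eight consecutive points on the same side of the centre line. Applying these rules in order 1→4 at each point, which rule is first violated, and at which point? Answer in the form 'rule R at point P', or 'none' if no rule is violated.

rule 2 at point 12

Zone of each point (C = within 1σ̂, B = 1σ̂–2σ̂, A = 2σ̂–3σ̂, * = beyond 3σ̂; sign = side of CL): 1:+C, 2:+C, 3:+C, 4:+C, 5:-C, 6:-B, 7:-C, 8:+C, 9:+C, 10:+B, 11:-A, 12:-A, 13:+C, 14:+B, 15:-B, 16:-C
Rule 2 (two of three consecutive points beyond the same 2σ limit) is satisfied at point 12.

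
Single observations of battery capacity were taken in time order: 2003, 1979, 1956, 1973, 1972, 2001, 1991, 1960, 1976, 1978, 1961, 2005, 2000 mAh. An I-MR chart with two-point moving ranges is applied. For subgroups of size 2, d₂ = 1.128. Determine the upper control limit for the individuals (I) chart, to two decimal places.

X̄ = (2003 + 1979 + 1956 + 1973 + 1972 + 2001 + 1991 + 1960 + 1976 + 1978 + 1961 + 2005 + 2000) / 13 = 1981.1538
Moving ranges: 24, 23, 17, 1, 29, 10, 31, 16, 2, 17, 44, 5; M̄R̄ = 219.0000 / 12 = 18.2500
UCL = X̄ + 3·M̄R̄/d₂ = 1981.1538 + 3 × 18.2500 / 1.128 = 2029.6911

2029.69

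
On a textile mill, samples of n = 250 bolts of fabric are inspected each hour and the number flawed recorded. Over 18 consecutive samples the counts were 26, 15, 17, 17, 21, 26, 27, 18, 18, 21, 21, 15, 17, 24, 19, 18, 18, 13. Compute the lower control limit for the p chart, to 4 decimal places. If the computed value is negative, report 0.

0.0271

p̄ = Σdᵢ / (k·n) = 351 / (18 × 250) = 0.07800
LCL = p̄ − 3·√(p̄(1−p̄)/n) = 0.07800 − 3 × 0.01696 = 0.02712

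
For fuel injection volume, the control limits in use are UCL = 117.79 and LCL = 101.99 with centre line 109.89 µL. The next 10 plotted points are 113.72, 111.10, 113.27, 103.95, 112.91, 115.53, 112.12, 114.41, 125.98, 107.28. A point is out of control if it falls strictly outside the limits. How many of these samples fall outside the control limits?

1

Compare each point to [101.99, 117.79]: sample 9 = 125.98 > UCL.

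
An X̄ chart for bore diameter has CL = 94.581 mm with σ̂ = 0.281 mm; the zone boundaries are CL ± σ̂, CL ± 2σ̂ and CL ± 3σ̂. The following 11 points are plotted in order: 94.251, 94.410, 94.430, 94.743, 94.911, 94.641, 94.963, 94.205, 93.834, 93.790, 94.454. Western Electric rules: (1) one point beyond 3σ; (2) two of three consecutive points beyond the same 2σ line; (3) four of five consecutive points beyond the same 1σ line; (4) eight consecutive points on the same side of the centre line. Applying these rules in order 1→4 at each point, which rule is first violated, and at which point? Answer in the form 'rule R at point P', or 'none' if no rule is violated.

Zone of each point (C = within 1σ̂, B = 1σ̂–2σ̂, A = 2σ̂–3σ̂, * = beyond 3σ̂; sign = side of CL): 1:-B, 2:-C, 3:-C, 4:+C, 5:+B, 6:+C, 7:+B, 8:-B, 9:-A, 10:-A, 11:-C
Rule 2 (two of three consecutive points beyond the same 2σ limit) is satisfied at point 10.

rule 2 at point 10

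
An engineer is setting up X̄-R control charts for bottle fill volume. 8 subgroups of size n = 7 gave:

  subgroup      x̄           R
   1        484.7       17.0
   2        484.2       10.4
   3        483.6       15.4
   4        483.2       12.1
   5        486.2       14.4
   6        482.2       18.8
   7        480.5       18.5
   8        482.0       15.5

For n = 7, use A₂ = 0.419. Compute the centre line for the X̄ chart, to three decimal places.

483.325

X̄̄ = (484.7 + 484.2 + 483.6 + 483.2 + 486.2 + 482.2 + 480.5 + 482.0) / 8 = 3866.6000 / 8 = 483.3250
CL = X̄̄ = 483.3250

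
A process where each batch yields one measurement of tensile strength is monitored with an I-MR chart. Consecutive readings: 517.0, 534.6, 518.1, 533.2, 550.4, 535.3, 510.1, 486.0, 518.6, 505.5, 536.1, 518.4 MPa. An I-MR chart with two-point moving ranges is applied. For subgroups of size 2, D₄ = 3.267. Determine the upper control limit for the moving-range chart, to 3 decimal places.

Moving ranges: 17.6, 16.5, 15.1, 17.2, 15.1, 25.2, 24.1, 32.6, 13.1, 30.6, 17.7; M̄R̄ = 224.8000 / 11 = 20.4364
UCL_MR = D₄·M̄R̄ = 3.267 × 20.4364 = 66.7656

66.766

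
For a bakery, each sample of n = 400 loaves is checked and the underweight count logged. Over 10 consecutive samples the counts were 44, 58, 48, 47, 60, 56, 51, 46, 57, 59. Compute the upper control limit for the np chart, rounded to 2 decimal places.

72.88

p̄ = Σdᵢ / (k·n) = 526 / (10 × 400) = 0.13150
UCL = np̄ + 3·√(np̄(1−p̄)) = 52.6000 + 3 × √(52.6000×0.86850) = 52.6000 + 3 × 6.7589 = 72.8768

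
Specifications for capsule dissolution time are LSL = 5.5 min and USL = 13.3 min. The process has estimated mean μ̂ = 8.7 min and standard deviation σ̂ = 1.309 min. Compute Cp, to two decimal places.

Cp = (USL − LSL) / (6σ̂) = (13.3 − 5.5) / (6 × 1.309) = 7.8000 / 7.8540 = 0.9931

0.99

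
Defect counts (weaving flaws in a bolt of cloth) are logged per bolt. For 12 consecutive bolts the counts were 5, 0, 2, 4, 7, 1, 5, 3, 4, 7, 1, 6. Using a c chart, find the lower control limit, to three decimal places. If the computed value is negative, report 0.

c̄ = (5 + 0 + 2 + 4 + 7 + 1 + 5 + 3 + 4 + 7 + 1 + 6) / 12 = 45 / 12 = 3.7500
LCL = c̄ − 3√c̄ = 3.7500 − 3 × 1.9365 = -2.0595 → 0 (cannot be negative)

0.000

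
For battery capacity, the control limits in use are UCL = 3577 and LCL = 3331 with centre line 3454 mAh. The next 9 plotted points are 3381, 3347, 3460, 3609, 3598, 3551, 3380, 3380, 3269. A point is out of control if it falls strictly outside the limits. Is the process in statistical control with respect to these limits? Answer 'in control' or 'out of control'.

Compare each point to [3331, 3577]: sample 4 = 3609 > UCL; sample 5 = 3598 > UCL; sample 9 = 3269 < LCL.

out of control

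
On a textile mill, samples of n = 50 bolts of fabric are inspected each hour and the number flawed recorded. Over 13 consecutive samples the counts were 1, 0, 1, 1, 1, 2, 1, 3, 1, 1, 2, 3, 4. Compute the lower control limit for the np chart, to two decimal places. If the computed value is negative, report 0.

p̄ = Σdᵢ / (k·n) = 21 / (13 × 50) = 0.03231
LCL = np̄ − 3·√(np̄(1−p̄)) = 1.6154 − 3 × 1.2503 = -2.1354 → 0 (negative, so LCL = 0)

0.00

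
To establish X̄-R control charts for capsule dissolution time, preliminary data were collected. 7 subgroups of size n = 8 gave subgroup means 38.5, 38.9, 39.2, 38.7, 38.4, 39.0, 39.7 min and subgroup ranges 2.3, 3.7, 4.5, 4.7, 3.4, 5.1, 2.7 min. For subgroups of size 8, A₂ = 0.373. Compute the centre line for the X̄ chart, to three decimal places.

38.914

X̄̄ = (38.5 + 38.9 + 39.2 + 38.7 + 38.4 + 39.0 + 39.7) / 7 = 272.4000 / 7 = 38.9143
CL = X̄̄ = 38.9143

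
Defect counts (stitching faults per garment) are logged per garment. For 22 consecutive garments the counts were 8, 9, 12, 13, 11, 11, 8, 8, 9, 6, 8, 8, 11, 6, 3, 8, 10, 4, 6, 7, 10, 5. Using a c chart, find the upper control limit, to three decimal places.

c̄ = (8 + 9 + 12 + 13 + 11 + 11 + 8 + 8 + 9 + 6 + 8 + 8 + 11 + 6 + 3 + 8 + 10 + 4 + 6 + 7 + 10 + 5) / 22 = 181 / 22 = 8.2273
UCL = c̄ + 3√c̄ = 8.2273 + 3 × √8.2273 = 8.2273 + 3 × 2.8683 = 16.8322

16.832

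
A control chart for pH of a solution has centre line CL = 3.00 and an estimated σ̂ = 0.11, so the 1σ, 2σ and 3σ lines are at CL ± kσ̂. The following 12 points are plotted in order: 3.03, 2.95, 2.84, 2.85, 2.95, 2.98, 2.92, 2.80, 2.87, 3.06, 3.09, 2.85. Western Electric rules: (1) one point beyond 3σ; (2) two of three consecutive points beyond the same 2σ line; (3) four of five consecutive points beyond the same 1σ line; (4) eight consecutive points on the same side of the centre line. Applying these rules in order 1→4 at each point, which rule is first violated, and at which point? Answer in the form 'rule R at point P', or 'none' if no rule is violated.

rule 4 at point 9

Zone of each point (C = within 1σ̂, B = 1σ̂–2σ̂, A = 2σ̂–3σ̂, * = beyond 3σ̂; sign = side of CL): 1:+C, 2:-C, 3:-B, 4:-B, 5:-C, 6:-C, 7:-C, 8:-B, 9:-B, 10:+C, 11:+C, 12:-B
Rule 4 (eight consecutive points on the same side of the centre line) is satisfied at point 9.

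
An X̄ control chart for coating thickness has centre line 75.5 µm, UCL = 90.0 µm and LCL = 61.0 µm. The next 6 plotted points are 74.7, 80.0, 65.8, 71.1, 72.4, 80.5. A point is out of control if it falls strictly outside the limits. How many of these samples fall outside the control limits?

0

All 6 points lie within [61.0, 90.0].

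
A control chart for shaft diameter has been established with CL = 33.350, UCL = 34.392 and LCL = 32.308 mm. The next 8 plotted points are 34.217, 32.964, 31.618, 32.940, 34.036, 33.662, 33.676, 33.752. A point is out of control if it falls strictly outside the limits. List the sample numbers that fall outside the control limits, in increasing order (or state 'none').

3

Compare each point to [32.308, 34.392]: sample 3 = 31.618 < LCL.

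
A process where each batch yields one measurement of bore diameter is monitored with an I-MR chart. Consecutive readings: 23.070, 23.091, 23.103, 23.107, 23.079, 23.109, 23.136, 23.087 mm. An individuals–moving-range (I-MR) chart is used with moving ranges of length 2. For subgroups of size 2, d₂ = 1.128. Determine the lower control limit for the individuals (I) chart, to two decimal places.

X̄ = (23.070 + 23.091 + 23.103 + 23.107 + 23.079 + 23.109 + 23.136 + 23.087) / 8 = 23.0978
Moving ranges: 0.021, 0.012, 0.004, 0.028, 0.030, 0.027, 0.049; M̄R̄ = 0.1710 / 7 = 0.0244
LCL = X̄ − 3·M̄R̄/d₂ = 23.0978 − 3 × 0.0244 / 1.128 = 23.0328

23.03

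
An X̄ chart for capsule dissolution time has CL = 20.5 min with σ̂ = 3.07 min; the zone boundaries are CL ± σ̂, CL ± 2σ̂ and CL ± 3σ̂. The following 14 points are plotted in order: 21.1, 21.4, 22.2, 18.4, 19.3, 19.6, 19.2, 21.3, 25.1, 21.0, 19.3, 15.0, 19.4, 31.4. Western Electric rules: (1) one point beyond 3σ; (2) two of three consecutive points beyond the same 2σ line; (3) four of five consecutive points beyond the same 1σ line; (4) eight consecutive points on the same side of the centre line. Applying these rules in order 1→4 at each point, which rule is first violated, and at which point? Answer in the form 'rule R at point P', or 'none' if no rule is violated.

Zone of each point (C = within 1σ̂, B = 1σ̂–2σ̂, A = 2σ̂–3σ̂, * = beyond 3σ̂; sign = side of CL): 1:+C, 2:+C, 3:+C, 4:-C, 5:-C, 6:-C, 7:-C, 8:+C, 9:+B, 10:+C, 11:-C, 12:-B, 13:-C, 14:+*
Rule 1 (one point beyond the 3σ limits) is satisfied at point 14.

rule 1 at point 14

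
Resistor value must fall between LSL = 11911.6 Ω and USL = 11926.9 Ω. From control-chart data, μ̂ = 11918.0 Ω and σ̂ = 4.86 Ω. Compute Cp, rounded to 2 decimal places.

0.52

Cp = (USL − LSL) / (6σ̂) = (11926.9 − 11911.6) / (6 × 4.86) = 15.3000 / 29.1600 = 0.5247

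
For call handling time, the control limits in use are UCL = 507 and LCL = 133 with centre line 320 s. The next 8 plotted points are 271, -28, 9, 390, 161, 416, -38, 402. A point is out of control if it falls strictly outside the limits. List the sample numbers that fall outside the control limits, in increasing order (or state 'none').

Compare each point to [133, 507]: sample 2 = -28 < LCL; sample 3 = 9 < LCL; sample 7 = -38 < LCL.

2, 3, 7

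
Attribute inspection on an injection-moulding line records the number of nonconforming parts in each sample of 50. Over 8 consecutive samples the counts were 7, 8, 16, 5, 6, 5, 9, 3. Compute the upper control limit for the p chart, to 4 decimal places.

p̄ = Σdᵢ / (k·n) = 59 / (8 × 50) = 0.14750
UCL = p̄ + 3·√(p̄(1−p̄)/n) = 0.14750 + 3 × √(0.14750×0.85250/50) = 0.14750 + 3 × 0.05015 = 0.29795

0.2979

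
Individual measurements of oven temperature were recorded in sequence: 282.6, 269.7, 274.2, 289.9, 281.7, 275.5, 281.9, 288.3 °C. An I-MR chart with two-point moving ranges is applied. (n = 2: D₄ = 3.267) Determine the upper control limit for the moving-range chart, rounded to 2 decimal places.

Moving ranges: 12.9, 4.5, 15.7, 8.2, 6.2, 6.4, 6.4; M̄R̄ = 60.3000 / 7 = 8.6143
UCL_MR = D₄·M̄R̄ = 3.267 × 8.6143 = 28.1429

28.14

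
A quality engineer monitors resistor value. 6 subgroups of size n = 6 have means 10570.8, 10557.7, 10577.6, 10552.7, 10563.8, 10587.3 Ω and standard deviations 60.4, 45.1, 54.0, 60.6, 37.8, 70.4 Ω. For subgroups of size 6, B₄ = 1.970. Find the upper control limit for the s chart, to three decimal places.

s̄ = (60.4 + 45.1 + 54.0 + 60.6 + 37.8 + 70.4) / 6 = 54.7167
UCL_s = B₄·s̄ = 1.970 × 54.7167 = 107.7918

107.792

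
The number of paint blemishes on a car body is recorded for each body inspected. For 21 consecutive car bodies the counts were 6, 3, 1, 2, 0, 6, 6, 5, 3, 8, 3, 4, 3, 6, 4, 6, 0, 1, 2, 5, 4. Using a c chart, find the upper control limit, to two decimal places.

c̄ = (6 + 3 + 1 + 2 + 0 + 6 + 6 + 5 + 3 + 8 + 3 + 4 + 3 + 6 + 4 + 6 + 0 + 1 + 2 + 5 + 4) / 21 = 78 / 21 = 3.7143
UCL = c̄ + 3√c̄ = 3.7143 + 3 × √3.7143 = 3.7143 + 3 × 1.9272 = 9.4960

9.50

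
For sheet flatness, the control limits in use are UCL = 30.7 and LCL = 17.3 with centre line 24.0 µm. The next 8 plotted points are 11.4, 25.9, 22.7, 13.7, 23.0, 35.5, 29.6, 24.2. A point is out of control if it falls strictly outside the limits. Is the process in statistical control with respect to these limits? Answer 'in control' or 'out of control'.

Compare each point to [17.3, 30.7]: sample 1 = 11.4 < LCL; sample 4 = 13.7 < LCL; sample 6 = 35.5 > UCL.

out of control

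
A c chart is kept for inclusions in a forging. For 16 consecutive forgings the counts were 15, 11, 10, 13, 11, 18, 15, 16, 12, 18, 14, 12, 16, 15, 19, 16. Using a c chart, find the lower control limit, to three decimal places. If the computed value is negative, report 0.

3.038

c̄ = (15 + 11 + 10 + 13 + 11 + 18 + 15 + 16 + 12 + 18 + 14 + 12 + 16 + 15 + 19 + 16) / 16 = 231 / 16 = 14.4375
LCL = c̄ − 3√c̄ = 14.4375 − 3 × 3.7997 = 3.0385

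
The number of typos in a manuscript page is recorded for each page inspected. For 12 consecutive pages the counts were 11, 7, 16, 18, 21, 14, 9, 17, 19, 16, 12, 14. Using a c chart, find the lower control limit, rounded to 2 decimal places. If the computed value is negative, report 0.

3.08

c̄ = (11 + 7 + 16 + 18 + 21 + 14 + 9 + 17 + 19 + 16 + 12 + 14) / 12 = 174 / 12 = 14.5000
LCL = c̄ − 3√c̄ = 14.5000 − 3 × 3.8079 = 3.0763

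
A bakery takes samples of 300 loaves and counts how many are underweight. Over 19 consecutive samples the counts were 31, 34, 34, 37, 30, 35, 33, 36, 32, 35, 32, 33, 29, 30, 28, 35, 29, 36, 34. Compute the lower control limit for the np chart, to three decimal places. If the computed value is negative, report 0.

16.577

p̄ = Σdᵢ / (k·n) = 623 / (19 × 300) = 0.10930
LCL = np̄ − 3·√(np̄(1−p̄)) = 32.7895 − 3 × 5.4042 = 16.5768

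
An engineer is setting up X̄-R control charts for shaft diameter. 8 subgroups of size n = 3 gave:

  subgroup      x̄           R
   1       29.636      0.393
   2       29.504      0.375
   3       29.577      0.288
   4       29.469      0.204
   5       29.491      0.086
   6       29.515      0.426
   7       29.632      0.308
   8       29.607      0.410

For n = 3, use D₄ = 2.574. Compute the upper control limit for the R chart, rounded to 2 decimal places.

0.80

R̄ = (0.393 + 0.375 + 0.288 + 0.204 + 0.086 + 0.426 + 0.308 + 0.410) / 8 = 2.4900 / 8 = 0.3112
UCL_R = D₄·R̄ = 2.574 × 0.3112 = 0.8012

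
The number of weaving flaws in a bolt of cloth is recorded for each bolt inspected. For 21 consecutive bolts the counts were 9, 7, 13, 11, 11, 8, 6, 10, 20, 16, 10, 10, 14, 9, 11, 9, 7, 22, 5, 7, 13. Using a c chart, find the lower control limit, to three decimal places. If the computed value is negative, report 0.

0.972

c̄ = (9 + 7 + 13 + 11 + 11 + 8 + 6 + 10 + 20 + 16 + 10 + 10 + 14 + 9 + 11 + 9 + 7 + 22 + 5 + 7 + 13) / 21 = 228 / 21 = 10.8571
LCL = c̄ − 3√c̄ = 10.8571 − 3 × 3.2950 = 0.9721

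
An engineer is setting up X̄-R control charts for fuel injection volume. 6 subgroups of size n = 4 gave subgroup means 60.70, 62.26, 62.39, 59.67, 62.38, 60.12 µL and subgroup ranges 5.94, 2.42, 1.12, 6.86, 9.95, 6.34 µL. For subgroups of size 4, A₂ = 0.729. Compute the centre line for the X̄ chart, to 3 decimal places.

X̄̄ = (60.70 + 62.26 + 62.39 + 59.67 + 62.38 + 60.12) / 6 = 367.5200 / 6 = 61.2533
CL = X̄̄ = 61.2533

61.253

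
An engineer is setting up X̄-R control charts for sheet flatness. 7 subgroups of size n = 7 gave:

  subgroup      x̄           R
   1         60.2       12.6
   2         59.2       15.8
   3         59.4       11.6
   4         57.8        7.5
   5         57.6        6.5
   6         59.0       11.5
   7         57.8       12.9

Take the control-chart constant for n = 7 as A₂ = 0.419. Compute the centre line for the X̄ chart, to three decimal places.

X̄̄ = (60.2 + 59.2 + 59.4 + 57.8 + 57.6 + 59.0 + 57.8) / 7 = 411.0000 / 7 = 58.7143
CL = X̄̄ = 58.7143

58.714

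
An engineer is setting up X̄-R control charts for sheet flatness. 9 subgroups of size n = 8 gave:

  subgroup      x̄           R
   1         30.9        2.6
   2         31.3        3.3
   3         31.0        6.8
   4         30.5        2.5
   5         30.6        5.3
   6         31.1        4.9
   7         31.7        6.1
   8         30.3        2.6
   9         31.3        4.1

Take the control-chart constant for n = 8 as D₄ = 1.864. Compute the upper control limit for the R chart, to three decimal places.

7.912

R̄ = (2.6 + 3.3 + 6.8 + 2.5 + 5.3 + 4.9 + 6.1 + 2.6 + 4.1) / 9 = 38.2000 / 9 = 4.2444
UCL_R = D₄·R̄ = 1.864 × 4.2444 = 7.9116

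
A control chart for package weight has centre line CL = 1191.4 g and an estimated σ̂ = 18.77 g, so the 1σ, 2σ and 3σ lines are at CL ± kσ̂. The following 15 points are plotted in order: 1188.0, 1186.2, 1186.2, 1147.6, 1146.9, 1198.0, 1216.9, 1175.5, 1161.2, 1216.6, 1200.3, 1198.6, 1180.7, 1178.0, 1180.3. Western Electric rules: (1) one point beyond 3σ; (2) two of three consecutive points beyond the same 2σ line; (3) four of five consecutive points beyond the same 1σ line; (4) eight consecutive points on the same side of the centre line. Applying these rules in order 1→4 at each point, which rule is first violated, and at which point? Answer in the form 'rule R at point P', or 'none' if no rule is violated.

rule 2 at point 5

Zone of each point (C = within 1σ̂, B = 1σ̂–2σ̂, A = 2σ̂–3σ̂, * = beyond 3σ̂; sign = side of CL): 1:-C, 2:-C, 3:-C, 4:-A, 5:-A, 6:+C, 7:+B, 8:-C, 9:-B, 10:+B, 11:+C, 12:+C, 13:-C, 14:-C, 15:-C
Rule 2 (two of three consecutive points beyond the same 2σ limit) is satisfied at point 5.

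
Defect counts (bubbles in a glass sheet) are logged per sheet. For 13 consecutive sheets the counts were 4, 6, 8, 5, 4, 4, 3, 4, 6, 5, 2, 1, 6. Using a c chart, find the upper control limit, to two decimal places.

10.80

c̄ = (4 + 6 + 8 + 5 + 4 + 4 + 3 + 4 + 6 + 5 + 2 + 1 + 6) / 13 = 58 / 13 = 4.4615
UCL = c̄ + 3√c̄ = 4.4615 + 3 × √4.4615 = 4.4615 + 3 × 2.1122 = 10.7982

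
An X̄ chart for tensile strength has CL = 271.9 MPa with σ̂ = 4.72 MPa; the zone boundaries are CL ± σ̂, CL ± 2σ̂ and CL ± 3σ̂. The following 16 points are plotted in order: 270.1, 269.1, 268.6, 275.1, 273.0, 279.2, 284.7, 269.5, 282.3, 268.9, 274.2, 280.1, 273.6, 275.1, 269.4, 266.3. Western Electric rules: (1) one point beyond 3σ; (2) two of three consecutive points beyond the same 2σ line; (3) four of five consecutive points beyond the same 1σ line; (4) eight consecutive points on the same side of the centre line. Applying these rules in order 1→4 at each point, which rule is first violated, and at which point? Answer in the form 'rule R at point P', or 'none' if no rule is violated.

Zone of each point (C = within 1σ̂, B = 1σ̂–2σ̂, A = 2σ̂–3σ̂, * = beyond 3σ̂; sign = side of CL): 1:-C, 2:-C, 3:-C, 4:+C, 5:+C, 6:+B, 7:+A, 8:-C, 9:+A, 10:-C, 11:+C, 12:+B, 13:+C, 14:+C, 15:-C, 16:-B
Rule 2 (two of three consecutive points beyond the same 2σ limit) is satisfied at point 9.

rule 2 at point 9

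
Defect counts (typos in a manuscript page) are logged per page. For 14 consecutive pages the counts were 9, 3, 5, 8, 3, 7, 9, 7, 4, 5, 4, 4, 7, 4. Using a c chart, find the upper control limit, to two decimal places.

c̄ = (9 + 3 + 5 + 8 + 3 + 7 + 9 + 7 + 4 + 5 + 4 + 4 + 7 + 4) / 14 = 79 / 14 = 5.6429
UCL = c̄ + 3√c̄ = 5.6429 + 3 × √5.6429 = 5.6429 + 3 × 2.3755 = 12.7693

12.77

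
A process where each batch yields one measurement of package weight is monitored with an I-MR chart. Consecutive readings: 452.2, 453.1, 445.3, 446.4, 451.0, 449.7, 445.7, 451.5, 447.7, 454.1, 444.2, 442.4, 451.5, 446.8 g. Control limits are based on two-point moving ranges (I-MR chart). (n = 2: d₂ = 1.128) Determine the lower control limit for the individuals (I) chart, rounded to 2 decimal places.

436.17

X̄ = (452.2 + 453.1 + 445.3 + 446.4 + 451.0 + 449.7 + 445.7 + 451.5 + 447.7 + 454.1 + 444.2 + 442.4 + 451.5 + 446.8) / 14 = 448.6857
Moving ranges: 0.9, 7.8, 1.1, 4.6, 1.3, 4.0, 5.8, 3.8, 6.4, 9.9, 1.8, 9.1, 4.7; M̄R̄ = 61.2000 / 13 = 4.7077
LCL = X̄ − 3·M̄R̄/d₂ = 448.6857 − 3 × 4.7077 / 1.128 = 436.1653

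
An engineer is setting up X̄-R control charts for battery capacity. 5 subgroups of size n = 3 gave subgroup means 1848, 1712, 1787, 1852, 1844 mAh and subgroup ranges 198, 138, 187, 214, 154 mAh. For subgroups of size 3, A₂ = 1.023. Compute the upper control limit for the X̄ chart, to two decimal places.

1990.90

X̄̄ = (1848 + 1712 + 1787 + 1852 + 1844) / 5 = 9043.0000 / 5 = 1808.6000
R̄ = (198 + 138 + 187 + 214 + 154) / 5 = 891.0000 / 5 = 178.2000
UCL = X̄̄ + A₂·R̄ = 1808.6000 + 1.023 × 178.2000 = 1990.8986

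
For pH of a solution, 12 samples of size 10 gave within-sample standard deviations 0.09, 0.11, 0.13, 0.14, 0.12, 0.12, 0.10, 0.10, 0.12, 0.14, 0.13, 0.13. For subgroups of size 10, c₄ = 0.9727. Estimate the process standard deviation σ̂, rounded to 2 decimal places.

s̄ = (0.09 + 0.11 + 0.13 + 0.14 + 0.12 + 0.12 + 0.10 + 0.10 + 0.12 + 0.14 + 0.13 + 0.13) / 12 = 0.1192
σ̂ = s̄ / c₄ = 0.1192 / 0.9727 = 0.1225

0.12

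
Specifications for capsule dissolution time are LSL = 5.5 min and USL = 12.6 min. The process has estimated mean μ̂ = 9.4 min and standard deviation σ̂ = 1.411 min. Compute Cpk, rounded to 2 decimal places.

0.76

Cpu = (USL − μ̂) / (3σ̂) = (12.6 − 9.4) / (3 × 1.411) = 0.7560; Cpl = (μ̂ − LSL) / (3σ̂) = (9.4 − 5.5) / (3 × 1.411) = 0.9213; Cpk = min(Cpu, Cpl) = 0.7560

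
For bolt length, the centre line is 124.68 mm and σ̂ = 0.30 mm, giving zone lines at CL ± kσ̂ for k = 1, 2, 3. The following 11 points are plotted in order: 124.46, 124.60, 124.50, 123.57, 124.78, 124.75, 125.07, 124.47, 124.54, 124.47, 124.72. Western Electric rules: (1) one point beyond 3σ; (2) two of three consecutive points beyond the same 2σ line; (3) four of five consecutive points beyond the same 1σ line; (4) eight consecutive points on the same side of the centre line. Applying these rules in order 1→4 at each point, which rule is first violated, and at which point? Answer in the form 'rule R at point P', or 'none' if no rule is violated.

rule 1 at point 4

Zone of each point (C = within 1σ̂, B = 1σ̂–2σ̂, A = 2σ̂–3σ̂, * = beyond 3σ̂; sign = side of CL): 1:-C, 2:-C, 3:-C, 4:-*, 5:+C, 6:+C, 7:+B, 8:-C, 9:-C, 10:-C, 11:+C
Rule 1 (one point beyond the 3σ limits) is satisfied at point 4.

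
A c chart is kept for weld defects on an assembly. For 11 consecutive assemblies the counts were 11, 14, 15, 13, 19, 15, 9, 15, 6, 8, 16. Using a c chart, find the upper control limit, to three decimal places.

c̄ = (11 + 14 + 15 + 13 + 19 + 15 + 9 + 15 + 6 + 8 + 16) / 11 = 141 / 11 = 12.8182
UCL = c̄ + 3√c̄ = 12.8182 + 3 × √12.8182 = 12.8182 + 3 × 3.5802 = 23.5589

23.559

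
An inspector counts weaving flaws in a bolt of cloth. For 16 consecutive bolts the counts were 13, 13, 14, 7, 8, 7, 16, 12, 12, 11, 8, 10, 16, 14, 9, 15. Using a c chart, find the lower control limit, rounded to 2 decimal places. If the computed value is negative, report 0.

c̄ = (13 + 13 + 14 + 7 + 8 + 7 + 16 + 12 + 12 + 11 + 8 + 10 + 16 + 14 + 9 + 15) / 16 = 185 / 16 = 11.5625
LCL = c̄ − 3√c̄ = 11.5625 − 3 × 3.4004 = 1.3614

1.36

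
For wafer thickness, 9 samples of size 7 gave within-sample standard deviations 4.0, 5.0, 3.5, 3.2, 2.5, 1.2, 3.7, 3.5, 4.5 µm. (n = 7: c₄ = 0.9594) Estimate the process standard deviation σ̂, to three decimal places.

3.602

s̄ = (4.0 + 5.0 + 3.5 + 3.2 + 2.5 + 1.2 + 3.7 + 3.5 + 4.5) / 9 = 3.4556
σ̂ = s̄ / c₄ = 3.4556 / 0.9594 = 3.6018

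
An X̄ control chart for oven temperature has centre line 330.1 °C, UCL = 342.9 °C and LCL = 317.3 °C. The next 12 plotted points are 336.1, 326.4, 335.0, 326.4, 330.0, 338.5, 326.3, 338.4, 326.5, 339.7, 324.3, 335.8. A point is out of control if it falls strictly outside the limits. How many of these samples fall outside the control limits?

0

All 12 points lie within [317.3, 342.9].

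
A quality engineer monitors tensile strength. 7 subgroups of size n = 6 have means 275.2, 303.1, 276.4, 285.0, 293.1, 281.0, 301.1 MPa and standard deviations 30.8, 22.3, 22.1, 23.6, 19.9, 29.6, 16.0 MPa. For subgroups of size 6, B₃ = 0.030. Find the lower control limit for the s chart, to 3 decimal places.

0.704

s̄ = (30.8 + 22.3 + 22.1 + 23.6 + 19.9 + 29.6 + 16.0) / 7 = 23.4714
LCL_s = B₃·s̄ = 0.030 × 23.4714 = 0.7041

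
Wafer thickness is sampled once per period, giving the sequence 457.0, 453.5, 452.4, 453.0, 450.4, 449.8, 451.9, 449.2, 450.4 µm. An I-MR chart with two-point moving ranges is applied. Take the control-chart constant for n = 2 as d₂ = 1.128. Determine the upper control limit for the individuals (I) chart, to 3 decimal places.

456.743

X̄ = (457.0 + 453.5 + 452.4 + 453.0 + 450.4 + 449.8 + 451.9 + 449.2 + 450.4) / 9 = 451.9556
Moving ranges: 3.5, 1.1, 0.6, 2.6, 0.6, 2.1, 2.7, 1.2; M̄R̄ = 14.4000 / 8 = 1.8000
UCL = X̄ + 3·M̄R̄/d₂ = 451.9556 + 3 × 1.8000 / 1.128 = 456.7428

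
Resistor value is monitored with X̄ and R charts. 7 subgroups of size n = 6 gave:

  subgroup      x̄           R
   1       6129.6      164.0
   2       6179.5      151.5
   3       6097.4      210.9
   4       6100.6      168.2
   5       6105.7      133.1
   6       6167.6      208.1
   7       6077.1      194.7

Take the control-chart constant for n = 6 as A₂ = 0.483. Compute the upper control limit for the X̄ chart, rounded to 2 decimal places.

X̄̄ = (6129.6 + 6179.5 + 6097.4 + 6100.6 + 6105.7 + 6167.6 + 6077.1) / 7 = 42857.5000 / 7 = 6122.5000
R̄ = (164.0 + 151.5 + 210.9 + 168.2 + 133.1 + 208.1 + 194.7) / 7 = 1230.5000 / 7 = 175.7857
UCL = X̄̄ + A₂·R̄ = 6122.5000 + 0.483 × 175.7857 = 6207.4045

6207.40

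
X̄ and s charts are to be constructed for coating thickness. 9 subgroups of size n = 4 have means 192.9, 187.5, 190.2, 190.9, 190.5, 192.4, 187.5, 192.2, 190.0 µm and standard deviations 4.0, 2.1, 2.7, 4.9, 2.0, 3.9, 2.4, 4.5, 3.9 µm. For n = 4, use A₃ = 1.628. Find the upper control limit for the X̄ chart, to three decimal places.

195.955

X̄̄ = (192.9 + 187.5 + 190.2 + 190.9 + 190.5 + 192.4 + 187.5 + 192.2 + 190.0) / 9 = 190.4556
s̄ = (4.0 + 2.1 + 2.7 + 4.9 + 2.0 + 3.9 + 2.4 + 4.5 + 3.9) / 9 = 3.3778
UCL = X̄̄ + A₃·s̄ = 190.4556 + 1.628 × 3.3778 = 195.9546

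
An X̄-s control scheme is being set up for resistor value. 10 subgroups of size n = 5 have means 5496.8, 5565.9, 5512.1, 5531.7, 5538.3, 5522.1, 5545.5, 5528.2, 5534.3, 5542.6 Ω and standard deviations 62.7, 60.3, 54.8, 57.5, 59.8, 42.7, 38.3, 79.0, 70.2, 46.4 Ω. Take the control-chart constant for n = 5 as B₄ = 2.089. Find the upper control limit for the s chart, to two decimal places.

s̄ = (62.7 + 60.3 + 54.8 + 57.5 + 59.8 + 42.7 + 38.3 + 79.0 + 70.2 + 46.4) / 10 = 57.1700
UCL_s = B₄·s̄ = 2.089 × 57.1700 = 119.4281

119.43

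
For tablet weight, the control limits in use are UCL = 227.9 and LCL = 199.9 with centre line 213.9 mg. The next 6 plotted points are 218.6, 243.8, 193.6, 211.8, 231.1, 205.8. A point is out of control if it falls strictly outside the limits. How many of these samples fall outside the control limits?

3

Compare each point to [199.9, 227.9]: sample 2 = 243.8 > UCL; sample 3 = 193.6 < LCL; sample 5 = 231.1 > UCL.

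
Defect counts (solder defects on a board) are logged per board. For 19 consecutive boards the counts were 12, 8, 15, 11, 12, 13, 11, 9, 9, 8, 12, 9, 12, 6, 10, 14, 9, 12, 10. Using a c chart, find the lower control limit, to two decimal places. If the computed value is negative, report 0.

0.85

c̄ = (12 + 8 + 15 + 11 + 12 + 13 + 11 + 9 + 9 + 8 + 12 + 9 + 12 + 6 + 10 + 14 + 9 + 12 + 10) / 19 = 202 / 19 = 10.6316
LCL = c̄ − 3√c̄ = 10.6316 − 3 × 3.2606 = 0.8497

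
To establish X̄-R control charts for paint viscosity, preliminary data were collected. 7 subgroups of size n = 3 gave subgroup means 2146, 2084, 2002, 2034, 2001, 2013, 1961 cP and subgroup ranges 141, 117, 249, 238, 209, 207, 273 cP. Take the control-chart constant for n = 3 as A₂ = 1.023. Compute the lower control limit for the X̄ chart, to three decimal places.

1824.860

X̄̄ = (2146 + 2084 + 2002 + 2034 + 2001 + 2013 + 1961) / 7 = 14241.0000 / 7 = 2034.4286
R̄ = (141 + 117 + 249 + 238 + 209 + 207 + 273) / 7 = 1434.0000 / 7 = 204.8571
LCL = X̄̄ − A₂·R̄ = 2034.4286 − 1.023 × 204.8571 = 1824.8597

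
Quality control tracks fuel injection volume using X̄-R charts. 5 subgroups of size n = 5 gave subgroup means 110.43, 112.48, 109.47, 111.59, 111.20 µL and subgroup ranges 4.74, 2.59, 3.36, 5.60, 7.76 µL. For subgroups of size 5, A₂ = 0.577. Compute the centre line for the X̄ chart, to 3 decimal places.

X̄̄ = (110.43 + 112.48 + 109.47 + 111.59 + 111.20) / 5 = 555.1700 / 5 = 111.0340
CL = X̄̄ = 111.0340

111.034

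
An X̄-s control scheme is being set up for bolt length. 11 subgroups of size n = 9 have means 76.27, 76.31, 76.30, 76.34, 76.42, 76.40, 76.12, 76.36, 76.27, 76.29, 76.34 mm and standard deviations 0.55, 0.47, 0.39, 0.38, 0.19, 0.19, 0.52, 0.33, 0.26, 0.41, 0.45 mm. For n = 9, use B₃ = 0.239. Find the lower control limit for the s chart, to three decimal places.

s̄ = (0.55 + 0.47 + 0.39 + 0.38 + 0.19 + 0.19 + 0.52 + 0.33 + 0.26 + 0.41 + 0.45) / 11 = 0.3764
LCL_s = B₃·s̄ = 0.239 × 0.3764 = 0.0900

0.090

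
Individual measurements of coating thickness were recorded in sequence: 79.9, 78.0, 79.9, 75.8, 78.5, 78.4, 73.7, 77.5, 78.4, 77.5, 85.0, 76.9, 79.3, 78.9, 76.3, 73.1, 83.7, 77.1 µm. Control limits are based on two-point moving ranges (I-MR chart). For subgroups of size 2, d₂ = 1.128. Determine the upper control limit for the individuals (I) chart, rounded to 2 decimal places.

X̄ = (79.9 + 78.0 + 79.9 + 75.8 + 78.5 + 78.4 + 73.7 + 77.5 + 78.4 + 77.5 + 85.0 + 76.9 + 79.3 + 78.9 + 76.3 + 73.1 + 83.7 + 77.1) / 18 = 78.2167
Moving ranges: 1.9, 1.9, 4.1, 2.7, 0.1, 4.7, 3.8, 0.9, 0.9, 7.5, 8.1, 2.4, 0.4, 2.6, 3.2, 10.6, 6.6; M̄R̄ = 62.4000 / 17 = 3.6706
UCL = X̄ + 3·M̄R̄/d₂ = 78.2167 + 3 × 3.6706 / 1.128 = 87.9789

87.98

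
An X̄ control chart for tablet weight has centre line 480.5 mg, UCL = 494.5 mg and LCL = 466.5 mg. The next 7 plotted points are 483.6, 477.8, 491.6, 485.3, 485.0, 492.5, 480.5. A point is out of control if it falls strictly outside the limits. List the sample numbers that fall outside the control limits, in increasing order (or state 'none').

All 7 points lie within [466.5, 494.5].

none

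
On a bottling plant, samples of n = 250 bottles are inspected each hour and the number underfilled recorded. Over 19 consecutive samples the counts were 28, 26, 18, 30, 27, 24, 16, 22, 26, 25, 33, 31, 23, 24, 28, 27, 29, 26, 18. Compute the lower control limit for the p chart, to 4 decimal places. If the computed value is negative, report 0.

p̄ = Σdᵢ / (k·n) = 481 / (19 × 250) = 0.10126
LCL = p̄ − 3·√(p̄(1−p̄)/n) = 0.10126 − 3 × 0.01908 = 0.04402

0.0440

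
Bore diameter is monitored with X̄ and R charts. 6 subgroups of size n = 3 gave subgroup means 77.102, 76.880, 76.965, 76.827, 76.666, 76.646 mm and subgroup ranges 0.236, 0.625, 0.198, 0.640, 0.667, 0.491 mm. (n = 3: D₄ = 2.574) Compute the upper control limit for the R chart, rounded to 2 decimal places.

R̄ = (0.236 + 0.625 + 0.198 + 0.640 + 0.667 + 0.491) / 6 = 2.8570 / 6 = 0.4762
UCL_R = D₄·R̄ = 2.574 × 0.4762 = 1.2257

1.23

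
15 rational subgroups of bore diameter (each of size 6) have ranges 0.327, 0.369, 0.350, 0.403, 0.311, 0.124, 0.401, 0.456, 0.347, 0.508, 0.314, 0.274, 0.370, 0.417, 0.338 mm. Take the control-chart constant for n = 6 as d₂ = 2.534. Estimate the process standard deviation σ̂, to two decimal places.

R̄ = (0.327 + 0.369 + 0.350 + 0.403 + 0.311 + 0.124 + 0.401 + 0.456 + 0.347 + 0.508 + 0.314 + 0.274 + 0.370 + 0.417 + 0.338) / 15 = 0.3539
σ̂ = R̄ / d₂ = 0.3539 / 2.534 = 0.1397

0.14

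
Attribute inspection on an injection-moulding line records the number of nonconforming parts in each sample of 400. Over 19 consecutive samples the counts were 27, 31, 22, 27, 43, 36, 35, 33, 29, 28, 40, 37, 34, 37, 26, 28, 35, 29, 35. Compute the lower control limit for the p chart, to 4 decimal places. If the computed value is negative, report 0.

0.0397

p̄ = Σdᵢ / (k·n) = 612 / (19 × 400) = 0.08053
LCL = p̄ − 3·√(p̄(1−p̄)/n) = 0.08053 − 3 × 0.01361 = 0.03971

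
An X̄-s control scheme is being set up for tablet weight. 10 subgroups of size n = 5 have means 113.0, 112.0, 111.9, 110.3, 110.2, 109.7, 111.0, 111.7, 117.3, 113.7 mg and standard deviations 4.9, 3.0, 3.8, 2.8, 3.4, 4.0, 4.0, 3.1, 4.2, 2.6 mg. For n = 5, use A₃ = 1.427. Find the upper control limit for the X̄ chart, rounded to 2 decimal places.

X̄̄ = (113.0 + 112.0 + 111.9 + 110.3 + 110.2 + 109.7 + 111.0 + 111.7 + 117.3 + 113.7) / 10 = 112.0800
s̄ = (4.9 + 3.0 + 3.8 + 2.8 + 3.4 + 4.0 + 4.0 + 3.1 + 4.2 + 2.6) / 10 = 3.5800
UCL = X̄̄ + A₃·s̄ = 112.0800 + 1.427 × 3.5800 = 117.1887

117.19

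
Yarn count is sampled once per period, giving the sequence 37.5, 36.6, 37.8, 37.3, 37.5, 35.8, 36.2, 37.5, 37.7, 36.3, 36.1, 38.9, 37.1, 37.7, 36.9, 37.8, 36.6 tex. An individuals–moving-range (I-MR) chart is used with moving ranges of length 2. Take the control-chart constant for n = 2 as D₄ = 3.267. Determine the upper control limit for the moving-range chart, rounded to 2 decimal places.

Moving ranges: 0.9, 1.2, 0.5, 0.2, 1.7, 0.4, 1.3, 0.2, 1.4, 0.2, 2.8, 1.8, 0.6, 0.8, 0.9, 1.2; M̄R̄ = 16.1000 / 16 = 1.0063
UCL_MR = D₄·M̄R̄ = 3.267 × 1.0063 = 3.2874

3.29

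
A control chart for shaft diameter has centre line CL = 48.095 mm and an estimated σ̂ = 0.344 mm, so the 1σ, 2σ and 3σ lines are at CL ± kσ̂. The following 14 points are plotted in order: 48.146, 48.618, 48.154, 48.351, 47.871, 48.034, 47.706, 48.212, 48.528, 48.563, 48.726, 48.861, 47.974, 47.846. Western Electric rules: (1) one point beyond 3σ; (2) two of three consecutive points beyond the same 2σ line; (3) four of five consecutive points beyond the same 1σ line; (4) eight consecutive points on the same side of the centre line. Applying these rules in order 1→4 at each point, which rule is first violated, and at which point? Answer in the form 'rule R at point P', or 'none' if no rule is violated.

rule 3 at point 12

Zone of each point (C = within 1σ̂, B = 1σ̂–2σ̂, A = 2σ̂–3σ̂, * = beyond 3σ̂; sign = side of CL): 1:+C, 2:+B, 3:+C, 4:+C, 5:-C, 6:-C, 7:-B, 8:+C, 9:+B, 10:+B, 11:+B, 12:+A, 13:-C, 14:-C
Rule 3 (four of five consecutive points beyond the same 1σ limit) is satisfied at point 12.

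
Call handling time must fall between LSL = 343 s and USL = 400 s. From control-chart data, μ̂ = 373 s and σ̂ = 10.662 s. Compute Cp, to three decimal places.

0.891

Cp = (USL − LSL) / (6σ̂) = (400 − 343) / (6 × 10.662) = 57.0000 / 63.9720 = 0.8910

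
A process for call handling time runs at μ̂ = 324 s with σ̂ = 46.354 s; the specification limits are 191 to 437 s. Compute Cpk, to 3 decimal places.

Cpu = (USL − μ̂) / (3σ̂) = (437 − 324) / (3 × 46.354) = 0.8126; Cpl = (μ̂ − LSL) / (3σ̂) = (324 − 191) / (3 × 46.354) = 0.9564; Cpk = min(Cpu, Cpl) = 0.8126

0.813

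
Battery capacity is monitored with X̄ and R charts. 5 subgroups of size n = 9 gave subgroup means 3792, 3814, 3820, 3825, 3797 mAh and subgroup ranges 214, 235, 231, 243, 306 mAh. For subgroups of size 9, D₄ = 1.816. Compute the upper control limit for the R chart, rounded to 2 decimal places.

R̄ = (214 + 235 + 231 + 243 + 306) / 5 = 1229.0000 / 5 = 245.8000
UCL_R = D₄·R̄ = 1.816 × 245.8000 = 446.3728

446.37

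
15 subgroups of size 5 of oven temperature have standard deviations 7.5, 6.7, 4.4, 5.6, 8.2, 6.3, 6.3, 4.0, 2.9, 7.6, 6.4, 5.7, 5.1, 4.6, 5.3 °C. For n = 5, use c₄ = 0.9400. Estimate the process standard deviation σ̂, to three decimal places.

s̄ = (7.5 + 6.7 + 4.4 + 5.6 + 8.2 + 6.3 + 6.3 + 4.0 + 2.9 + 7.6 + 6.4 + 5.7 + 5.1 + 4.6 + 5.3) / 15 = 5.7733
σ̂ = s̄ / c₄ = 5.7733 / 0.9400 = 6.1418

6.142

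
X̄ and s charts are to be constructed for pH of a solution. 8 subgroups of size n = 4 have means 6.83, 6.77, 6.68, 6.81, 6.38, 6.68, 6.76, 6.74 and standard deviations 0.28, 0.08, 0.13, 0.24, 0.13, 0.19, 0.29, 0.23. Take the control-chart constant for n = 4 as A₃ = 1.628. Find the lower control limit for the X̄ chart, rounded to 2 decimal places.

6.39

X̄̄ = (6.83 + 6.77 + 6.68 + 6.81 + 6.38 + 6.68 + 6.76 + 6.74) / 8 = 6.7062
s̄ = (0.28 + 0.08 + 0.13 + 0.24 + 0.13 + 0.19 + 0.29 + 0.23) / 8 = 0.1963
LCL = X̄̄ − A₃·s̄ = 6.7062 − 1.628 × 0.1963 = 6.3868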